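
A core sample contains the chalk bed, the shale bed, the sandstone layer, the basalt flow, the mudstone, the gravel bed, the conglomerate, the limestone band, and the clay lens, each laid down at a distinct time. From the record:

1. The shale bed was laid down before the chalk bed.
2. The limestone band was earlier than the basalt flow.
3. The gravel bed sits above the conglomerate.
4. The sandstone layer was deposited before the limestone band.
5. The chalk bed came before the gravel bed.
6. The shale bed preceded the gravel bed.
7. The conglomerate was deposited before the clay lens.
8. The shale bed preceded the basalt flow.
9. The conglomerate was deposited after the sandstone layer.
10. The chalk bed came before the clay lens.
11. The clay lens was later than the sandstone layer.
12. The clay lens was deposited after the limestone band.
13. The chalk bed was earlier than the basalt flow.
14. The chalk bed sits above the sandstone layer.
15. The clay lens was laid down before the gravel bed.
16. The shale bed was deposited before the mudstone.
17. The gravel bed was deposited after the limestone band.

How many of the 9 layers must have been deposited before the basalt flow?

4

Directly stated before the basalt flow: the chalk bed, the limestone band, and the shale bed.
The sandstone layer reaches the basalt flow via the sandstone layer → the chalk bed → the basalt flow.
No chain forces the clay lens (or any of the others) ahead of the basalt flow.
That's the chalk bed, the limestone band, the sandstone layer, and the shale bed — 4 in all.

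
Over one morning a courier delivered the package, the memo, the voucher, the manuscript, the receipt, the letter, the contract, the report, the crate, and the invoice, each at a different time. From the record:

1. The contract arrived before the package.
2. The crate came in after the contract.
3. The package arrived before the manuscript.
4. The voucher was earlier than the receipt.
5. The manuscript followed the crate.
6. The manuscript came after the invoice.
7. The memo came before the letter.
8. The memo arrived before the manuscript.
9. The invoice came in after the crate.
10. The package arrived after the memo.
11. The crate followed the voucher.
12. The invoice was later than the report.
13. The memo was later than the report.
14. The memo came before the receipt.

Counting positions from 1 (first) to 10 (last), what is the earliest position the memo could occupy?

2

The report must come before the memo — 1 forced predecessor.
Nothing else is forced ahead of the memo, so its earliest slot is position 1 + 1 = 2.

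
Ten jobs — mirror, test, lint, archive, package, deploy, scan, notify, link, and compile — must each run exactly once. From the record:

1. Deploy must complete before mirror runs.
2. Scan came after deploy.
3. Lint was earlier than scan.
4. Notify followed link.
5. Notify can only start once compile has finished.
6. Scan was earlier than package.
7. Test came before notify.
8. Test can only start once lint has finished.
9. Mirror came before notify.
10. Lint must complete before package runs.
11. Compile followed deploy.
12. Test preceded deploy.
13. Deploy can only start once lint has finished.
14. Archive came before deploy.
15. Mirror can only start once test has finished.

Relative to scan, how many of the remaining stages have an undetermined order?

Forced before scan: archive, deploy, lint, and test; forced after scan: package.
That leaves compile, link, mirror, and notify with no forced order relative to scan — 4.

4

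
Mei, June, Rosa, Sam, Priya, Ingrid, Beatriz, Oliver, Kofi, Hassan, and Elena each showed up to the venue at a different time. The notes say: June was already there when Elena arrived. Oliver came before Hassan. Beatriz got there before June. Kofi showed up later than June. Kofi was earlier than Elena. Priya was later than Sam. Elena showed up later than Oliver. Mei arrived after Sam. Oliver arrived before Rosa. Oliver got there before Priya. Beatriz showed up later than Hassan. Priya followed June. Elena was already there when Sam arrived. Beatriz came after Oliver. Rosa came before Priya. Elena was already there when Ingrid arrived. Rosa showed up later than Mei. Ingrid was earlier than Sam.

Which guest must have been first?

Oliver has a chain of constraints placing them before every other guest, so Oliver must be first.

Oliver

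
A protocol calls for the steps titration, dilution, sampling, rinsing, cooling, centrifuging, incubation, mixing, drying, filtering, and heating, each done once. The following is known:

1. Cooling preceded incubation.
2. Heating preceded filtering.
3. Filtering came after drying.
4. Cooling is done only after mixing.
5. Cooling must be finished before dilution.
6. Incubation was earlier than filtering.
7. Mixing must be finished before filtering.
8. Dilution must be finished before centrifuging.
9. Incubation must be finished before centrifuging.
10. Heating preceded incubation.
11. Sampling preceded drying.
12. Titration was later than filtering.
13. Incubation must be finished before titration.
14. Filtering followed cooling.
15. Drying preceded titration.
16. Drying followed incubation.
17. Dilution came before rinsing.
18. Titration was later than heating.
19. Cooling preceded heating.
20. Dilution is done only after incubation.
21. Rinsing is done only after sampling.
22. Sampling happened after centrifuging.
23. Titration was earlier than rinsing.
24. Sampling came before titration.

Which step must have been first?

Mixing has a chain of constraints placing it before every other step, so mixing must be first.

mixing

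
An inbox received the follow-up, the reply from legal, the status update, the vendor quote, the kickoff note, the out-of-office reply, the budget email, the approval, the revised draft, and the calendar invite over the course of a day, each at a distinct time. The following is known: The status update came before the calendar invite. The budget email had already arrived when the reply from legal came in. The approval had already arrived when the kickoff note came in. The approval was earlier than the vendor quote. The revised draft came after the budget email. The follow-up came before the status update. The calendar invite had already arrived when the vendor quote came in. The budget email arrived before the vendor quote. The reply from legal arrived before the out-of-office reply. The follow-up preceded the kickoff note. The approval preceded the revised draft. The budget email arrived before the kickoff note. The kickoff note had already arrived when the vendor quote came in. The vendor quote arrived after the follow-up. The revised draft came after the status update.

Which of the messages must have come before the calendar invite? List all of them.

Directly stated before the calendar invite: the status update.
The follow-up reaches the calendar invite via the follow-up → the status update → the calendar invite.

the follow-up, the status update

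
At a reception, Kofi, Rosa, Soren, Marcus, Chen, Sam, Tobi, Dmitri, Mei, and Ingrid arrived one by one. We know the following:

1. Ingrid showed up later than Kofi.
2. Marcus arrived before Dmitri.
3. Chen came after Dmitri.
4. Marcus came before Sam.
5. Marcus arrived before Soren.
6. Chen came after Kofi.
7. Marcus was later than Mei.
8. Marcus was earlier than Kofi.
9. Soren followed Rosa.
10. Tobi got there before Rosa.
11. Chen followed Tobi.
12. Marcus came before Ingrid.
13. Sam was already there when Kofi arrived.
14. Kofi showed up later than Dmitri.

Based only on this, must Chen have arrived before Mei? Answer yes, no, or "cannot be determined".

no

Tracing the constraints gives Mei → Marcus → Dmitri → Chen, so Mei must come before Chen.
That means Chen cannot be before Mei.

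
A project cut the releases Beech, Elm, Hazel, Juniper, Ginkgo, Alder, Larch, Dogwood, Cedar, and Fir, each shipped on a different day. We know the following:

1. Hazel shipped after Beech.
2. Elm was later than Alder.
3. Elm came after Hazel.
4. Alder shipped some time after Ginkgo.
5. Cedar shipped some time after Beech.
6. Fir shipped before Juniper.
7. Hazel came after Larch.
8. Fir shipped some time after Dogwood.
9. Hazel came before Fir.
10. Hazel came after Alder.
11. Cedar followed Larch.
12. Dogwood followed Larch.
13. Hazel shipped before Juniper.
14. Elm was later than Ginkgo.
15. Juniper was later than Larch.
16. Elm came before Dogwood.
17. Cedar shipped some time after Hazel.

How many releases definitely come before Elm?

Directly stated before Elm: Alder, Ginkgo, and Hazel.
Beech reaches Elm via Beech → Hazel → Elm.
Larch reaches Elm via Larch → Hazel → Elm.
No chain forces Fir (or any of the others) ahead of Elm.
That's Alder, Beech, Ginkgo, Hazel, and Larch — 5 in all.

5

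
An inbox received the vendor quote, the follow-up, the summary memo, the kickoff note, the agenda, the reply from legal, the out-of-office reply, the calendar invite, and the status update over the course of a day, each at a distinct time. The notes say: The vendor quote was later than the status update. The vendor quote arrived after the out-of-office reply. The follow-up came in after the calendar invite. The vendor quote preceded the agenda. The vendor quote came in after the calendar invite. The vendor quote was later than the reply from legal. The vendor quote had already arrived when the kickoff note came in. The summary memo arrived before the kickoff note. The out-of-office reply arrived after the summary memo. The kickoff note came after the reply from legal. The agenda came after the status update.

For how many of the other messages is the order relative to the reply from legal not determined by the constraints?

5

Forced after the reply from legal: the agenda, the kickoff note, and the vendor quote.
That leaves the calendar invite, the follow-up, the out-of-office reply, the status update, and the summary memo with no forced order relative to the reply from legal — 5.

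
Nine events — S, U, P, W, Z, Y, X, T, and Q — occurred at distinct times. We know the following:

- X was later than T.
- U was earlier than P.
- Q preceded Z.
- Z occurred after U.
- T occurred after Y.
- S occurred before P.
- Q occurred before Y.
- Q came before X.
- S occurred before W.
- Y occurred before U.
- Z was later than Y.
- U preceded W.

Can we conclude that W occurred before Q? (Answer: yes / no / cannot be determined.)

no

Tracing the constraints gives Q → Y → U → W, so Q must come before W.
That means W cannot be before Q.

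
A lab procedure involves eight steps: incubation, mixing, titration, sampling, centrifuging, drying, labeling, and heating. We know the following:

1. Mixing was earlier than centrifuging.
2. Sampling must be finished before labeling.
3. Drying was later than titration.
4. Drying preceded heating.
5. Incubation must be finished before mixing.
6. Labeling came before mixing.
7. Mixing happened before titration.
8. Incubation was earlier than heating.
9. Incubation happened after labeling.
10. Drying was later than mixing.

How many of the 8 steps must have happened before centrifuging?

4

Directly stated before centrifuging: mixing.
Incubation reaches centrifuging via incubation → mixing → centrifuging.
Labeling reaches centrifuging via labeling → mixing → centrifuging.
Sampling reaches centrifuging via sampling → labeling → mixing → centrifuging.
That's incubation, labeling, mixing, and sampling — 4 in all.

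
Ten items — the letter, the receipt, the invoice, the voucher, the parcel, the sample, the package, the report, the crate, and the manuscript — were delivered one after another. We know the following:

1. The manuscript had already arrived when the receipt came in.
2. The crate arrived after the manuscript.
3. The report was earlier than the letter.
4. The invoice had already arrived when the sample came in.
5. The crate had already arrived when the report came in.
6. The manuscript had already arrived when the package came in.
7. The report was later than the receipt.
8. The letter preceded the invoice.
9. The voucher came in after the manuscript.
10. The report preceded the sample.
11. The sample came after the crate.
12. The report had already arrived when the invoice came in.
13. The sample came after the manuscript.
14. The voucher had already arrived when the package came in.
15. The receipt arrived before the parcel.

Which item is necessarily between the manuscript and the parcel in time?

Tracing the constraints gives the manuscript → the receipt → the parcel, so the receipt sits after the manuscript and before the parcel.
No other item is forced both after the manuscript and before the parcel.

the receipt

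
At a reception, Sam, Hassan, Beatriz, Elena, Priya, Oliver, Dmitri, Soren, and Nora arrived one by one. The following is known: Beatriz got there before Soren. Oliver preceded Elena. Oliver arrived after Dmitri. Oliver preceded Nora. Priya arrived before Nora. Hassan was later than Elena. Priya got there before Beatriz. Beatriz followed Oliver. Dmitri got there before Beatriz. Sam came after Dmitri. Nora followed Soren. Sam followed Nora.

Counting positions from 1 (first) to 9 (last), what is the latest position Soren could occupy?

7

Soren must come before Nora and Sam — 2 guests forced after them.
Everything else can be placed before Soren in some valid order, so Soren can sit as late as position 9 − 2 = 7.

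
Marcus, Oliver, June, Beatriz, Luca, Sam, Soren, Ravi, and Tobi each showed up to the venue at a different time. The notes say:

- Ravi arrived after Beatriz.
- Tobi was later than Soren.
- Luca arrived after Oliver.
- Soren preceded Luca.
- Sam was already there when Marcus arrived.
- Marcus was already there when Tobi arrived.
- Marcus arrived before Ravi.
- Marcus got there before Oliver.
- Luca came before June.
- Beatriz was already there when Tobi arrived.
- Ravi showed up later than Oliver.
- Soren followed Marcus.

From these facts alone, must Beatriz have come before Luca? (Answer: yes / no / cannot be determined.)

cannot be determined

No chain of stated constraints runs from Beatriz to Luca, and none runs from Luca to Beatriz either.
So the relative order of Beatriz and Luca is not fixed by the given facts.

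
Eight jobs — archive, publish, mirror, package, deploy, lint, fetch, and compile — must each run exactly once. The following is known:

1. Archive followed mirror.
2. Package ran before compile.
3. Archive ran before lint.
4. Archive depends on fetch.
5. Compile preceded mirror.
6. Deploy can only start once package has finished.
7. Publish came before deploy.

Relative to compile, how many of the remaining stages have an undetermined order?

3

Forced before compile: package; forced after compile: archive, lint, and mirror.
That leaves deploy, fetch, and publish with no forced order relative to compile — 3.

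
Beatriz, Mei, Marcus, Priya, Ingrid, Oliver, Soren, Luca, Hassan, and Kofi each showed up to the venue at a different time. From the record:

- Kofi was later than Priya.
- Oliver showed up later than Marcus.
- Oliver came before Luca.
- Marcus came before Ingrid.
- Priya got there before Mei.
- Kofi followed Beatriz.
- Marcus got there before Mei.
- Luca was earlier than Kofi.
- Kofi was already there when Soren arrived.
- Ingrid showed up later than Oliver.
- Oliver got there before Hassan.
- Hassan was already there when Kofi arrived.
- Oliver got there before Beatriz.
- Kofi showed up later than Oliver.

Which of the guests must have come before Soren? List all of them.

Beatriz, Hassan, Kofi, Luca, Marcus, Oliver, Priya

Directly stated before Soren: Kofi.
Beatriz reaches Soren via Beatriz → Kofi → Soren.
Hassan reaches Soren via Hassan → Kofi → Soren.
Luca reaches Soren via Luca → Kofi → Soren.
Likewise Marcus, Oliver, and Priya each reach Soren by chaining the stated constraints.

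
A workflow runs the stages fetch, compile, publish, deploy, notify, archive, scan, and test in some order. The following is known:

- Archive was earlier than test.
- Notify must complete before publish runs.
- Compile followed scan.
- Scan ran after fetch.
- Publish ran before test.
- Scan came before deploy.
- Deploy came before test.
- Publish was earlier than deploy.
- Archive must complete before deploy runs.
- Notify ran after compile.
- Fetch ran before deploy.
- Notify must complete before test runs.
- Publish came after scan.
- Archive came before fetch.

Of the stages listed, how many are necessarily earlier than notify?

Directly stated before notify: compile.
Archive reaches notify via archive → fetch → scan → compile → notify.
Fetch reaches notify via fetch → scan → compile → notify.
Scan reaches notify via scan → compile → notify.
That's archive, compile, fetch, and scan — 4 in all.

4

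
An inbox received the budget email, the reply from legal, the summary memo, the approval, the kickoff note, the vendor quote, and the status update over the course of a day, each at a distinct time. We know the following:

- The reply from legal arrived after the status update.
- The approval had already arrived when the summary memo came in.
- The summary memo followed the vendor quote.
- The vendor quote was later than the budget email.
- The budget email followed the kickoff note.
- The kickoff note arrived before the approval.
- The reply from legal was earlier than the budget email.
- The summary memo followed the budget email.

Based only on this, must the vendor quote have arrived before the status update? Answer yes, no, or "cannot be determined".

no

Tracing the constraints gives the status update → the reply from legal → the budget email → the vendor quote, so the status update must come before the vendor quote.
That means the vendor quote cannot be before the status update.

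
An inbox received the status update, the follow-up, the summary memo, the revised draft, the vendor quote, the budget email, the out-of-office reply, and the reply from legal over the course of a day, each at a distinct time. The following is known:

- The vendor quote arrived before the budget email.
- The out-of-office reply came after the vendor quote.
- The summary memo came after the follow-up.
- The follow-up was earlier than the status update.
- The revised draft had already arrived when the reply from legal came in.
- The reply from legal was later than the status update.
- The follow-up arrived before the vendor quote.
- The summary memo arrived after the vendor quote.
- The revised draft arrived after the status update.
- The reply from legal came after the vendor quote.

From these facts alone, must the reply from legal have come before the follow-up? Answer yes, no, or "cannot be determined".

no

Tracing the constraints gives the follow-up → the status update → the reply from legal, so the follow-up must come before the reply from legal.
That means the reply from legal cannot be before the follow-up.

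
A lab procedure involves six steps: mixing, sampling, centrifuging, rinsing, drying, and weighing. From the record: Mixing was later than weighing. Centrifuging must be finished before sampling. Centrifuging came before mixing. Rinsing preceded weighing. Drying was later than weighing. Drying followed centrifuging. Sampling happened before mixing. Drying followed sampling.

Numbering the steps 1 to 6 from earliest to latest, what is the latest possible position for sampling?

Sampling must come before drying and mixing — 2 steps forced after it.
Everything else can be placed before sampling in some valid order, so sampling can sit as late as position 6 − 2 = 4.

4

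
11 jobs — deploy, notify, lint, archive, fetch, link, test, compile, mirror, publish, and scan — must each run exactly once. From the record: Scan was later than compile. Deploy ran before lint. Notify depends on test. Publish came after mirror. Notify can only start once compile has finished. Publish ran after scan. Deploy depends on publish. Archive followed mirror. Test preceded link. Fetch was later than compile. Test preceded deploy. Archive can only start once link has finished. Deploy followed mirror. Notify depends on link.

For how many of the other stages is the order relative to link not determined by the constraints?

Forced before link: test; forced after link: archive and notify.
That leaves compile, deploy, fetch, lint, mirror, publish, and scan with no forced order relative to link — 7.

7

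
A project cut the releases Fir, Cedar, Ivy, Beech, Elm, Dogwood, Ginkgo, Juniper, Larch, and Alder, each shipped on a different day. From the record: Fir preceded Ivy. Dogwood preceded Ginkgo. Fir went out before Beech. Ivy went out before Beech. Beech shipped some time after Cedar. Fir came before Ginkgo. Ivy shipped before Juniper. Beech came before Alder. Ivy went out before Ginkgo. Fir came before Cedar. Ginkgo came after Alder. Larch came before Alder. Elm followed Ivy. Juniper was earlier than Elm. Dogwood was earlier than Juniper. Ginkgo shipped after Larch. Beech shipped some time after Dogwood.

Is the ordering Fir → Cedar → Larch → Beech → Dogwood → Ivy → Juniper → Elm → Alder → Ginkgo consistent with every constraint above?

The constraints require Dogwood before Beech, but in the proposed sequence Beech appears ahead of Dogwood. That one violation is enough.

no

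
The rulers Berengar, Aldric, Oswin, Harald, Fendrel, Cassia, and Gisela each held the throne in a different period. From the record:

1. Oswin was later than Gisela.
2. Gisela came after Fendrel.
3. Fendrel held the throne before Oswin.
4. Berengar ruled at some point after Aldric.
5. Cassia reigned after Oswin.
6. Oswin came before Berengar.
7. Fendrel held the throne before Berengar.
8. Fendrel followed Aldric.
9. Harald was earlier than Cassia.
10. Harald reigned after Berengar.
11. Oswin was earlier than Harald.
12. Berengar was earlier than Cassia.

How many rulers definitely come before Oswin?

Directly stated before Oswin: Fendrel and Gisela.
Aldric reaches Oswin via Aldric → Fendrel → Oswin.
No chain forces Cassia (or any of the others) ahead of Oswin.
That's Aldric, Fendrel, and Gisela — 3 in all.

3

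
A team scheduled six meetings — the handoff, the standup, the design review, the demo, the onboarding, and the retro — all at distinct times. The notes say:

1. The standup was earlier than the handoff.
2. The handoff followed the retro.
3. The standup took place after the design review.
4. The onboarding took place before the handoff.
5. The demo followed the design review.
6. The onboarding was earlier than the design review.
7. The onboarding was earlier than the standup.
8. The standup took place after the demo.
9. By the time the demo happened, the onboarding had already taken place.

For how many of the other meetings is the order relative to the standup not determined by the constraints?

Forced before the standup: the demo, the design review, and the onboarding; forced after the standup: the handoff.
That leaves the retro with no forced order relative to the standup — 1.

1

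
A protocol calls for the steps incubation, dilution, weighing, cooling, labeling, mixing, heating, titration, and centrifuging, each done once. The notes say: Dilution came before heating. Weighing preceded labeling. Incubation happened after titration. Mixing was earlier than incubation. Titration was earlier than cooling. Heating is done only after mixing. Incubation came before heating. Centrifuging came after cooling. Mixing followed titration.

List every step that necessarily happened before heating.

Directly stated before heating: dilution, incubation, and mixing.
Titration reaches heating via titration → incubation → heating.
No chain forces centrifuging (or any of the others) ahead of heating.

dilution, incubation, mixing, titration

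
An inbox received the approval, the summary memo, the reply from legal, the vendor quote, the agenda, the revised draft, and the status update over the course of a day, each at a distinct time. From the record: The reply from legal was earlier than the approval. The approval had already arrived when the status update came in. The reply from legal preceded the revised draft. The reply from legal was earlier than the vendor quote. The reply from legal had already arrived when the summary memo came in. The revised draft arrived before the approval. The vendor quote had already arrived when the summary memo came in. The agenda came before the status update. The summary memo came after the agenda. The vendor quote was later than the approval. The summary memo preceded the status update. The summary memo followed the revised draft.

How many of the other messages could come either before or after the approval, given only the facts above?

Forced before the approval: the reply from legal and the revised draft; forced after the approval: the status update, the summary memo, and the vendor quote.
That leaves the agenda with no forced order relative to the approval — 1.

1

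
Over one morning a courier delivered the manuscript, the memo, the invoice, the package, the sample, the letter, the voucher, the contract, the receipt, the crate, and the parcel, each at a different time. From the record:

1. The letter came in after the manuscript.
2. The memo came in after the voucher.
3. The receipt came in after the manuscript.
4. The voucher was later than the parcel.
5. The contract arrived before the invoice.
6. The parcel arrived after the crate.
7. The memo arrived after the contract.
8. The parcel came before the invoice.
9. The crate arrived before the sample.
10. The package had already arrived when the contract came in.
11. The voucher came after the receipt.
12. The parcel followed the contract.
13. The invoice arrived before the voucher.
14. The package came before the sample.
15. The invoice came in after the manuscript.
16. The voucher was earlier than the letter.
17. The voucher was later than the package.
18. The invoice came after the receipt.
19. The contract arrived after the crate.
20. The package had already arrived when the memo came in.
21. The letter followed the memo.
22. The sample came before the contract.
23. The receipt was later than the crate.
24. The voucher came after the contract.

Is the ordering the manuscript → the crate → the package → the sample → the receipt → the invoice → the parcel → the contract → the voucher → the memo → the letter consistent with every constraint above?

no

The constraints require the contract before the parcel, but in the proposed sequence the parcel appears ahead of the contract. That one violation is enough.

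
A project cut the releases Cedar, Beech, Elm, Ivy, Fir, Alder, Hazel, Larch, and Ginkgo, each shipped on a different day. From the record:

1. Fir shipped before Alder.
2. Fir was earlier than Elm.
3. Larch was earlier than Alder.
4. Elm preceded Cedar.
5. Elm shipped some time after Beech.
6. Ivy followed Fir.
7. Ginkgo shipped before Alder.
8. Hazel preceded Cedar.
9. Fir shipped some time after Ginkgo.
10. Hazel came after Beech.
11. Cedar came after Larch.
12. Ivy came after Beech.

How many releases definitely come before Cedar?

6

Directly stated before Cedar: Elm, Hazel, and Larch.
Beech reaches Cedar via Beech → Elm → Cedar.
Fir reaches Cedar via Fir → Elm → Cedar.
Ginkgo reaches Cedar via Ginkgo → Fir → Elm → Cedar.
That's Beech, Elm, Fir, Ginkgo, Hazel, and Larch — 6 in all.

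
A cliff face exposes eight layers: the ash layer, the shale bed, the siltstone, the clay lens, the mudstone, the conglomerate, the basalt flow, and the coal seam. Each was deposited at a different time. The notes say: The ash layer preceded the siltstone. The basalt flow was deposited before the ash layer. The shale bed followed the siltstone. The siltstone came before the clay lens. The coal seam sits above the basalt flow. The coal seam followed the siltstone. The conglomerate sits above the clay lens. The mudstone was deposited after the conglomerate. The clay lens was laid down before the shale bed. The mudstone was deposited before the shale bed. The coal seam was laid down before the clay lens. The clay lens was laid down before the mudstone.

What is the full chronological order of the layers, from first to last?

the basalt flow, the ash layer, the siltstone, the coal seam, the clay lens, the conglomerate, the mudstone, the shale bed

The constraints fix every adjacent pair, so only one ordering works:
the basalt flow → the ash layer → the siltstone → the coal seam → the clay lens → the conglomerate → the mudstone → the shale bed.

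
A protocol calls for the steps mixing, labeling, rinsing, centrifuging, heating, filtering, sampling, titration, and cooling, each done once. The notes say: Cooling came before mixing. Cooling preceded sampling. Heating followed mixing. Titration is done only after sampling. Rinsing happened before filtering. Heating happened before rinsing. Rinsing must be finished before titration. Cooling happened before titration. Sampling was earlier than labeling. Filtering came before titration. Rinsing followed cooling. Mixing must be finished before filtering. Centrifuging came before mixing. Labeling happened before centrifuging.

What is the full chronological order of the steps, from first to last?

cooling, sampling, labeling, centrifuging, mixing, heating, rinsing, filtering, titration

The constraints fix every adjacent pair, so only one ordering works:
cooling → sampling → labeling → centrifuging → mixing → heating → rinsing → filtering → titration.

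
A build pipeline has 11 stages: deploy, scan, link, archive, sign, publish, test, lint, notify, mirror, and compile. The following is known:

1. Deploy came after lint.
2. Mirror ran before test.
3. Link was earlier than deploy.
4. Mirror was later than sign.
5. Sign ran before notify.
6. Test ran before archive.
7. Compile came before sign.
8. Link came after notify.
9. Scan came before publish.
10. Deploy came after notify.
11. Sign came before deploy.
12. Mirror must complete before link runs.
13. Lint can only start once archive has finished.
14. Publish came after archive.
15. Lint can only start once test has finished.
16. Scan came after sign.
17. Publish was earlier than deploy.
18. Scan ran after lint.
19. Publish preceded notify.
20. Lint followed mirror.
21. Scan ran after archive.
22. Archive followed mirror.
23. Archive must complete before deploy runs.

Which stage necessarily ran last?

Every other stage has a chain of constraints placing it before deploy, so deploy is last.

deploy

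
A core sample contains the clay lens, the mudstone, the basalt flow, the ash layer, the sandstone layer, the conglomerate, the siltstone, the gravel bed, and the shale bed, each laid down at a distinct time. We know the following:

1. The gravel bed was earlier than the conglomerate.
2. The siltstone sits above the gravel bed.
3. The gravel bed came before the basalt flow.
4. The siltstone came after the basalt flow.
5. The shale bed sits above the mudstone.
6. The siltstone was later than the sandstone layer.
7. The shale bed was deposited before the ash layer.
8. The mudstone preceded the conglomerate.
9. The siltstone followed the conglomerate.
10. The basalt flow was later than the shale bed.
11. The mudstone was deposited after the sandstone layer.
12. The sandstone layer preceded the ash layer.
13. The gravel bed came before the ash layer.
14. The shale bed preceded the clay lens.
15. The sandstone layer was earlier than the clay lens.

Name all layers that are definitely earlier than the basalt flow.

the gravel bed, the mudstone, the sandstone layer, the shale bed

Directly stated before the basalt flow: the gravel bed and the shale bed.
The mudstone reaches the basalt flow via the mudstone → the shale bed → the basalt flow.
The sandstone layer reaches the basalt flow via the sandstone layer → the mudstone → the shale bed → the basalt flow.
No chain forces the siltstone (or any of the others) ahead of the basalt flow.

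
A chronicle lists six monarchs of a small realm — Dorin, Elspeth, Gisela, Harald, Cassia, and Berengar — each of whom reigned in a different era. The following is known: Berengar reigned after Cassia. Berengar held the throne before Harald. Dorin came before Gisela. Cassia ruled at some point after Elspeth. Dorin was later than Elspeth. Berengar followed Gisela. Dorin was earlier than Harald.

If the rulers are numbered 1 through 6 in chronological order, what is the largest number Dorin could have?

Dorin must come before Berengar, Gisela, and Harald — 3 rulers forced after them.
Everything else can be placed before Dorin in some valid order, so Dorin can sit as late as position 6 − 3 = 3.

3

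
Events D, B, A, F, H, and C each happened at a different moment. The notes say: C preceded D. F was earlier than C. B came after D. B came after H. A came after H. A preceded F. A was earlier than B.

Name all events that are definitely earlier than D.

A, C, F, H

Directly stated before D: C.
A reaches D via A → F → C → D.
F reaches D via F → C → D.
H reaches D via H → A → F → C → D.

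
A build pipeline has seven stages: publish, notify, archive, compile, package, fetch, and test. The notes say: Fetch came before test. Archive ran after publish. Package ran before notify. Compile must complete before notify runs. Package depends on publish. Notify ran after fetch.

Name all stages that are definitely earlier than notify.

compile, fetch, package, publish

Directly stated before notify: compile, fetch, and package.
Publish reaches notify via publish → package → notify.
No chain forces test (or any of the others) ahead of notify.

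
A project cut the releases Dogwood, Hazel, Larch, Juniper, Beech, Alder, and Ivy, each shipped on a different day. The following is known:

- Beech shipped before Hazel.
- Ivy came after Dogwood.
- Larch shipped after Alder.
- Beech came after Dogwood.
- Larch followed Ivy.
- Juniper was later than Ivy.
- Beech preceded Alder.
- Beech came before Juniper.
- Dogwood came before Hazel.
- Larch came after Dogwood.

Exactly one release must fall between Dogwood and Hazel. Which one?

Beech

Tracing the constraints gives Dogwood → Beech → Hazel, so Beech sits after Dogwood and before Hazel.
No other release is forced both after Dogwood and before Hazel.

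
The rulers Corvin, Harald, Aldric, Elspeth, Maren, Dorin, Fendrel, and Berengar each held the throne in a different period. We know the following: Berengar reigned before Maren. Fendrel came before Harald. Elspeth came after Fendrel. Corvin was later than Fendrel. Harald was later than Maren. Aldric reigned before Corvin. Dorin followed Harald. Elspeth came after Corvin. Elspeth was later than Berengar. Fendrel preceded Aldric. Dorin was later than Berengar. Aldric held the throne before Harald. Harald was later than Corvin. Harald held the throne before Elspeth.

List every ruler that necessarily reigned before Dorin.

Aldric, Berengar, Corvin, Fendrel, Harald, Maren

Directly stated before Dorin: Berengar and Harald.
Aldric reaches Dorin via Aldric → Harald → Dorin.
Corvin reaches Dorin via Corvin → Harald → Dorin.
Fendrel reaches Dorin via Fendrel → Harald → Dorin.
Likewise Maren reaches Dorin by chaining the stated constraints.
No chain forces Elspeth ahead of Dorin.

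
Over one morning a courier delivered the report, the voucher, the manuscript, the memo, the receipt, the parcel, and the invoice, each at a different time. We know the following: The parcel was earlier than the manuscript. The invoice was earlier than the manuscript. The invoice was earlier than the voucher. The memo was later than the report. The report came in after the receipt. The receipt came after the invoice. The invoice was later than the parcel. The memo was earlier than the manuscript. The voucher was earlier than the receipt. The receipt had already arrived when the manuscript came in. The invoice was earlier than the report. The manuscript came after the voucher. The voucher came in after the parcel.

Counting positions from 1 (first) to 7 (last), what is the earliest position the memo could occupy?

The invoice, the parcel, the receipt, the report, and the voucher must all come before the memo — 5 forced predecessors.
Nothing else is forced ahead of the memo, so its earliest slot is position 5 + 1 = 6.

6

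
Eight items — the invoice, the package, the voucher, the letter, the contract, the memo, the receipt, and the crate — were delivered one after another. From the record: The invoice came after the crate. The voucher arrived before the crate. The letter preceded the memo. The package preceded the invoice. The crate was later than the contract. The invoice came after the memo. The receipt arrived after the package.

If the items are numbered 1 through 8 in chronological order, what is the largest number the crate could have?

7

The crate must come before the invoice — 1 item forced after it.
Everything else can be placed before the crate in some valid order, so the crate can sit as late as position 8 − 1 = 7.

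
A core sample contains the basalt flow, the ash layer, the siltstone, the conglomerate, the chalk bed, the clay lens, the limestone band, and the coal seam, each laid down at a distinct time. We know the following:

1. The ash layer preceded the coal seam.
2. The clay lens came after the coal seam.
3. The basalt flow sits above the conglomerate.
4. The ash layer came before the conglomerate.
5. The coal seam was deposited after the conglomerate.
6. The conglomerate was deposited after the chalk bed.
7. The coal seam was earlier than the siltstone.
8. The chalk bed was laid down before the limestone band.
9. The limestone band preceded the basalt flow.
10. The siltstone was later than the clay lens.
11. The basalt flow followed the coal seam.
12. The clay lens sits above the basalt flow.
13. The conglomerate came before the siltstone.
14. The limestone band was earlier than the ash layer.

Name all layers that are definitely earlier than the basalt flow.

the ash layer, the chalk bed, the coal seam, the conglomerate, the limestone band

Directly stated before the basalt flow: the coal seam, the conglomerate, and the limestone band.
The ash layer reaches the basalt flow via the ash layer → the conglomerate → the basalt flow.
The chalk bed reaches the basalt flow via the chalk bed → the limestone band → the basalt flow.
No chain forces the clay lens (or any of the others) ahead of the basalt flow.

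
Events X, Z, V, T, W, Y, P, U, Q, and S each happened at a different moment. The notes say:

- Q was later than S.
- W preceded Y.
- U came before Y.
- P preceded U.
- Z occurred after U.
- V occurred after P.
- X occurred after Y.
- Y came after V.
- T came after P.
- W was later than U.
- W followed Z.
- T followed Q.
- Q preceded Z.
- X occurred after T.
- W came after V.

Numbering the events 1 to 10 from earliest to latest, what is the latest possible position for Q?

5

Q must come before T, W, X, Y, and Z — 5 events forced after it.
Everything else can be placed before Q in some valid order, so Q can sit as late as position 10 − 5 = 5.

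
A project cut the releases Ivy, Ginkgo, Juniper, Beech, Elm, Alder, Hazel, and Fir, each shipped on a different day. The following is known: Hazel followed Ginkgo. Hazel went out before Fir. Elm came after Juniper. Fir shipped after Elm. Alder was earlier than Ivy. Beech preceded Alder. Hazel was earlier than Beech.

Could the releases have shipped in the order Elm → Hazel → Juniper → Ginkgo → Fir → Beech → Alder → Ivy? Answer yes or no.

no

The constraints require Juniper before Elm, but in the proposed sequence Elm appears ahead of Juniper. That one violation is enough.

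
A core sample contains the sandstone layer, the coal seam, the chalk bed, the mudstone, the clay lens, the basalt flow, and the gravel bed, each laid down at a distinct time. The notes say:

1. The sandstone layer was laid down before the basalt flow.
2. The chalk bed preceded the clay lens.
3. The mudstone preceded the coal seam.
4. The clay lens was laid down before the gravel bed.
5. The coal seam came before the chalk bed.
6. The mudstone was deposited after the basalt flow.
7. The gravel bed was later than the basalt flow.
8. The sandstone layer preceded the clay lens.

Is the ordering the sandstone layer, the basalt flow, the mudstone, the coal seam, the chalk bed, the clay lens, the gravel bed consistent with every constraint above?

Check each stated constraint against the proposed order — e.g. the sandstone layer is ahead of the clay lens; the basalt flow is ahead of the gravel bed. Every pair is in the required order; nothing is violated.

yes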